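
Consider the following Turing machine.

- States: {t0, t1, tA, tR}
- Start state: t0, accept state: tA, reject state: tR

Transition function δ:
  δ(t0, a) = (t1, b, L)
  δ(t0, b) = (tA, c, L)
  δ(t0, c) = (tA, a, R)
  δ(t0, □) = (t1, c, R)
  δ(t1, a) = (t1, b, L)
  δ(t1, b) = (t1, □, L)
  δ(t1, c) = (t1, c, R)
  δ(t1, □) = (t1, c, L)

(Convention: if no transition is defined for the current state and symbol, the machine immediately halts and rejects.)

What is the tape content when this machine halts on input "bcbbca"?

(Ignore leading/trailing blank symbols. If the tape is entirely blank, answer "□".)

Execution trace:
Initial: [t0]bcbbca
Step 1: δ(t0, b) = (tA, c, L) → [tA]□ccbbca

The machine reaches the accept state tA and halts.

Final tape (ignoring leading/trailing blanks): ccbbca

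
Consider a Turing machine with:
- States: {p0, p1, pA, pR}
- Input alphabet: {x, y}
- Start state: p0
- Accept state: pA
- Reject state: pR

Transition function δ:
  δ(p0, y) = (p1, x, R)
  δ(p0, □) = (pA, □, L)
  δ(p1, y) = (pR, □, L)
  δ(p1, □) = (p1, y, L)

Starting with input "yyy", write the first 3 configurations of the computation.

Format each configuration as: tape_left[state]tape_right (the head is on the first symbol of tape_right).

Transitions applied:
Step 1: δ(p0, y) = (p1, x, R)
Step 2: δ(p1, y) = (pR, □, L)

The first 3 configurations are:
[p0]yyy ⊢ x[p1]yy ⊢ [pR]x□y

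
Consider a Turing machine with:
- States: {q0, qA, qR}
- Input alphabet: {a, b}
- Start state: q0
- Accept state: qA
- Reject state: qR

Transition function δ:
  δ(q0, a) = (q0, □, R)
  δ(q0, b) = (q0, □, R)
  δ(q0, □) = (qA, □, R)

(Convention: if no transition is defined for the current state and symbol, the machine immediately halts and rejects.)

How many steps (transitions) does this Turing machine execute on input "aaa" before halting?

Execution trace:
Initial: [q0]aaa
Step 1: δ(q0, a) = (q0, □, R) → □[q0]aa
Step 2: δ(q0, a) = (q0, □, R) → □□[q0]a
Step 3: δ(q0, a) = (q0, □, R) → □□□[q0]□
Step 4: δ(q0, □) = (qA, □, R) → □□□□[qA]□

The machine reaches the accept state qA and halts.

The machine executed 4 steps before halting.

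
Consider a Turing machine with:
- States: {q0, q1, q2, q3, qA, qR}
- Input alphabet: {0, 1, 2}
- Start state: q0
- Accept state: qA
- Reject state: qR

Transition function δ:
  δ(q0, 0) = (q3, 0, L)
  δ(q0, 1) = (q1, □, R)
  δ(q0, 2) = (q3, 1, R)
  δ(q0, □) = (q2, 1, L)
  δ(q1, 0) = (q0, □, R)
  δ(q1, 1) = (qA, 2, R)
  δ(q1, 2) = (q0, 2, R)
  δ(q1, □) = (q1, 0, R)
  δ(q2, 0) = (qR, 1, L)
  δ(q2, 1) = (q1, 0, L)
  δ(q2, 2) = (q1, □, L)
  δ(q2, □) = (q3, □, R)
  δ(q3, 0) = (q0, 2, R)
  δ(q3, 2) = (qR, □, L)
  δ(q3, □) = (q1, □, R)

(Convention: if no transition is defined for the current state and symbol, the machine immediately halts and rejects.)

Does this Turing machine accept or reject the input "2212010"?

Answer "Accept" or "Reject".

Execution trace:
Initial: [q0]2212010
Step 1: δ(q0, 2) = (q3, 1, R) → 1[q3]212010
Step 2: δ(q3, 2) = (qR, □, L) → [qR]1□12010

The machine reaches the reject state qR and halts.

Answer: Reject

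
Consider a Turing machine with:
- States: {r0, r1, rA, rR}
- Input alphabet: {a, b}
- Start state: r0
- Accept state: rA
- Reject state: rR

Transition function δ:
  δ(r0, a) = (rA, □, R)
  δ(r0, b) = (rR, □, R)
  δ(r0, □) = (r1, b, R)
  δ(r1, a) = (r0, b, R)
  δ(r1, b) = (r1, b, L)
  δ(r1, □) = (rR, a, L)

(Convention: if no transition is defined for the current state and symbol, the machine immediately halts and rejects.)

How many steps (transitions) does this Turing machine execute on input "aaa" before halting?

Execution trace:
Initial: [r0]aaa
Step 1: δ(r0, a) = (rA, □, R) → □[rA]aa

The machine reaches the accept state rA and halts.

The machine executed 1 step before halting.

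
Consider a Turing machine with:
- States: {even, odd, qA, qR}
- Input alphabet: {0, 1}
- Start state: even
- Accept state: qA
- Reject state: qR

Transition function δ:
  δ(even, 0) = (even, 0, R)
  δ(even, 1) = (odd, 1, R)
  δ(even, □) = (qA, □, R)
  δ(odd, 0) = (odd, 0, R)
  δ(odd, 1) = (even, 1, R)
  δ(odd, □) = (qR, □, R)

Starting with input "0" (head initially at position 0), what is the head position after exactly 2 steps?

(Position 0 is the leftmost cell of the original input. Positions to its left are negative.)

Execution trace (head position shown):
Step 0: [even]0  (head at position 0)
Step 1: move right → 0[even]□  (head at position 1)
Step 2: move right → 0□[qA]□  (head at position 2)

After 2 steps, the head is at position 2.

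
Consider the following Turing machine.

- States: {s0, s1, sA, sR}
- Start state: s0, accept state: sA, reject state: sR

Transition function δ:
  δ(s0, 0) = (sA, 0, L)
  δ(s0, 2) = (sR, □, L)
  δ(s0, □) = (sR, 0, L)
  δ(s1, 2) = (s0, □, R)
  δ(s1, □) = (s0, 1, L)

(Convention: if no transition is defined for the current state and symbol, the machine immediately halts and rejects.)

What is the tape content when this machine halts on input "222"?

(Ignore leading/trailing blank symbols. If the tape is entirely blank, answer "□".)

Execution trace:
Initial: [s0]222
Step 1: δ(s0, 2) = (sR, □, L) → [sR]□□22

The machine reaches the reject state sR and halts.

Final tape (ignoring leading/trailing blanks): 22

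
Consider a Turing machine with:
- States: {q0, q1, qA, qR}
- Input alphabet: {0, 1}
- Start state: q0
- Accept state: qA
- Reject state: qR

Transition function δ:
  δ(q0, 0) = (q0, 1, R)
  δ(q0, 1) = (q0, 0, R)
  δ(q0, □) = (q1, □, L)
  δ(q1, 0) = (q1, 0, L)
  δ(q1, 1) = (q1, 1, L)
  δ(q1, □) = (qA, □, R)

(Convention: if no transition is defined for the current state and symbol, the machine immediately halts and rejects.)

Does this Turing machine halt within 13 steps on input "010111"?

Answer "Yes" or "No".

Execution trace:
Initial: [q0]010111
Step 1: δ(q0, 0) = (q0, 1, R) → 1[q0]10111
Step 2: δ(q0, 1) = (q0, 0, R) → 10[q0]0111
Step 3: δ(q0, 0) = (q0, 1, R) → 101[q0]111
Step 4: δ(q0, 1) = (q0, 0, R) → 1010[q0]11
Step 5: δ(q0, 1) = (q0, 0, R) → 10100[q0]1
Step 6: δ(q0, 1) = (q0, 0, R) → 101000[q0]□
Step 7: δ(q0, □) = (q1, □, L) → 10100[q1]0□
Step 8: δ(q1, 0) = (q1, 0, L) → 1010[q1]00□
Step 9: δ(q1, 0) = (q1, 0, L) → 101[q1]000□
Step 10: δ(q1, 0) = (q1, 0, L) → 10[q1]1000□
Step 11: δ(q1, 1) = (q1, 1, L) → 1[q1]01000□
Step 12: δ(q1, 0) = (q1, 0, L) → [q1]101000□
Step 13: δ(q1, 1) = (q1, 1, L) → [q1]□101000□

The machine has not reached a halting state after 13 steps.
The machine did not halt within the 13-step bound.

Answer: No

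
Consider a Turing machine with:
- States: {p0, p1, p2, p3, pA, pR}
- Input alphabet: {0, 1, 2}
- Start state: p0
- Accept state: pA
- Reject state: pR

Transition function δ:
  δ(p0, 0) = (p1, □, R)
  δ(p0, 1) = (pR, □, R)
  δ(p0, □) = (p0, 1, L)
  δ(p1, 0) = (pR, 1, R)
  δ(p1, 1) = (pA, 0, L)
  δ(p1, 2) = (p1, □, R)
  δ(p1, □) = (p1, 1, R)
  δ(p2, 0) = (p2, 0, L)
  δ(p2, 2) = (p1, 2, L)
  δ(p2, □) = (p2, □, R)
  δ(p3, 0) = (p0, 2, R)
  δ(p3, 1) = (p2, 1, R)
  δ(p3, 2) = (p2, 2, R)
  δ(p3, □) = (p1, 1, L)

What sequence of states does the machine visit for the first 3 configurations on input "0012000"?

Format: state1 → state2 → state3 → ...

Execution trace:
Initial: [p0]0012000
Step 1: δ(p0, 0) = (p1, □, R) → □[p1]012000
Step 2: δ(p1, 0) = (pR, 1, R) → □1[pR]12000

The machine reaches the reject state pR and halts.

State sequence: p0 → p1 → pR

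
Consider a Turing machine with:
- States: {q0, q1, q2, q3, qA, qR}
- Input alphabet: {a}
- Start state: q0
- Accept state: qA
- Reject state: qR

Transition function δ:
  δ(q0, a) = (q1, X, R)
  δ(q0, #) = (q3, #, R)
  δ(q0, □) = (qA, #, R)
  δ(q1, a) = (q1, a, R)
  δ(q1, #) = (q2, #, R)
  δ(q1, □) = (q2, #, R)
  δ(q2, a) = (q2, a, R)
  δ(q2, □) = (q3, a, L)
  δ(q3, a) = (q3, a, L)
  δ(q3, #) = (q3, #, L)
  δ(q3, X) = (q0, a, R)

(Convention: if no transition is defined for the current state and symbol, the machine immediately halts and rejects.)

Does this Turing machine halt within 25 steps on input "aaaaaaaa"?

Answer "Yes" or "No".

Execution trace:
Initial: [q0]aaaaaaaa
Step 1: δ(q0, a) = (q1, X, R) → X[q1]aaaaaaa
Step 2: δ(q1, a) = (q1, a, R) → Xa[q1]aaaaaa
Step 3: δ(q1, a) = (q1, a, R) → Xaa[q1]aaaaa
Step 4: δ(q1, a) = (q1, a, R) → Xaaa[q1]aaaa
Step 5: δ(q1, a) = (q1, a, R) → Xaaaa[q1]aaa
Step 6: δ(q1, a) = (q1, a, R) → Xaaaaa[q1]aa
Step 7: δ(q1, a) = (q1, a, R) → Xaaaaaa[q1]a
Step 8: δ(q1, a) = (q1, a, R) → Xaaaaaaa[q1]□
Step 9: δ(q1, □) = (q2, #, R) → Xaaaaaaa#[q2]□
Step 10: δ(q2, □) = (q3, a, L) → Xaaaaaaa[q3]#a
Step 11: δ(q3, #) = (q3, #, L) → Xaaaaaa[q3]a#a
Step 12: δ(q3, a) = (q3, a, L) → Xaaaaa[q3]aa#a
Step 13: δ(q3, a) = (q3, a, L) → Xaaaa[q3]aaa#a
Step 14: δ(q3, a) = (q3, a, L) → Xaaa[q3]aaaa#a
Step 15: δ(q3, a) = (q3, a, L) → Xaa[q3]aaaaa#a
Step 16: δ(q3, a) = (q3, a, L) → Xa[q3]aaaaaa#a
Step 17: δ(q3, a) = (q3, a, L) → X[q3]aaaaaaa#a
Step 18: δ(q3, a) = (q3, a, L) → [q3]Xaaaaaaa#a
Step 19: δ(q3, X) = (q0, a, R) → a[q0]aaaaaaa#a
Step 20: δ(q0, a) = (q1, X, R) → aX[q1]aaaaaa#a
Step 21: δ(q1, a) = (q1, a, R) → aXa[q1]aaaaa#a
Step 22: δ(q1, a) = (q1, a, R) → aXaa[q1]aaaa#a
Step 23: δ(q1, a) = (q1, a, R) → aXaaa[q1]aaa#a
Step 24: δ(q1, a) = (q1, a, R) → aXaaaa[q1]aa#a
Step 25: δ(q1, a) = (q1, a, R) → aXaaaaa[q1]a#a

The machine has not reached a halting state after 25 steps.
The machine did not halt within the 25-step bound.

Answer: No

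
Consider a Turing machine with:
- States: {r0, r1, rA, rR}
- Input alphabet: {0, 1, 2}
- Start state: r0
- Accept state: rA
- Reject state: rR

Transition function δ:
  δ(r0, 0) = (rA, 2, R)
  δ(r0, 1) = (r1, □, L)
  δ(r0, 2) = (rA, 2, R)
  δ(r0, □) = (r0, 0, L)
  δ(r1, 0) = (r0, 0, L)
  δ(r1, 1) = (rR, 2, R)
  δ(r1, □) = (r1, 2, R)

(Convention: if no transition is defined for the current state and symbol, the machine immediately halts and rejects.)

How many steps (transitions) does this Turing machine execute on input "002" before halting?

Execution trace:
Initial: [r0]002
Step 1: δ(r0, 0) = (rA, 2, R) → 2[rA]02

The machine reaches the accept state rA and halts.

The machine executed 1 step before halting.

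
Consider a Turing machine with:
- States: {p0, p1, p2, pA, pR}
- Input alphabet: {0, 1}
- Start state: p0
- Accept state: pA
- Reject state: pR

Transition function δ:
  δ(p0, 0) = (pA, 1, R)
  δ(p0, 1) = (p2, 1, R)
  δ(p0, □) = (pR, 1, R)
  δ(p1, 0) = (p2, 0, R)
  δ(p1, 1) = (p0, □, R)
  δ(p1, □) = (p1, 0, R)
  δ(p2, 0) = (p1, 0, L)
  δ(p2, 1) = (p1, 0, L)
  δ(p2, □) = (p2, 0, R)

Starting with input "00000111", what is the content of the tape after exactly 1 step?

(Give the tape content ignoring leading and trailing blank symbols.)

Execution trace:
Initial: [p0]00000111
Step 1: δ(p0, 0) = (pA, 1, R) → 1[pA]0000111

The machine reaches the accept state pA and halts.

After 1 step, the tape (ignoring leading/trailing blanks) is: 10000111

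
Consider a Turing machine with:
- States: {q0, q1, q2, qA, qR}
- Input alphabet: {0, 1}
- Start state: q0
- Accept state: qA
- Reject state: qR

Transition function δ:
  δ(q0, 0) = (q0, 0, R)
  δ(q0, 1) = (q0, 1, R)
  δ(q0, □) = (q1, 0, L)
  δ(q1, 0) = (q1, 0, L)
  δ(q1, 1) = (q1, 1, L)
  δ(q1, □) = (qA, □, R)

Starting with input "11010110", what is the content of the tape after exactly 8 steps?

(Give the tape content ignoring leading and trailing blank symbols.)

Execution trace:
Initial: [q0]11010110
Step 1: δ(q0, 1) = (q0, 1, R) → 1[q0]1010110
Step 2: δ(q0, 1) = (q0, 1, R) → 11[q0]010110
Step 3: δ(q0, 0) = (q0, 0, R) → 110[q0]10110
Step 4: δ(q0, 1) = (q0, 1, R) → 1101[q0]0110
Step 5: δ(q0, 0) = (q0, 0, R) → 11010[q0]110
Step 6: δ(q0, 1) = (q0, 1, R) → 110101[q0]10
Step 7: δ(q0, 1) = (q0, 1, R) → 1101011[q0]0
Step 8: δ(q0, 0) = (q0, 0, R) → 11010110[q0]□

After 8 steps, the tape (ignoring leading/trailing blanks) is: 11010110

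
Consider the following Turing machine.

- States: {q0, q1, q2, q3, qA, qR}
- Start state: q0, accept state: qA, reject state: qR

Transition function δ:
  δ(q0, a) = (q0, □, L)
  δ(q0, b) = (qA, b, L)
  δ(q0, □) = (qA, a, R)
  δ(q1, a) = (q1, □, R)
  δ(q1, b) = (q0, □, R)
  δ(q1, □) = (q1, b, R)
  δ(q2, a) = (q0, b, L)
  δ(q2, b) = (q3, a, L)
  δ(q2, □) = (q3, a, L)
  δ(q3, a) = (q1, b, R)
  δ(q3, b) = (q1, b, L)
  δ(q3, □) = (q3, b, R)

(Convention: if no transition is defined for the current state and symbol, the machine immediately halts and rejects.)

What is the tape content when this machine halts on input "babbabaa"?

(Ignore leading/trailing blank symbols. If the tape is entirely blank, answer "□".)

Execution trace:
Initial: [q0]babbabaa
Step 1: δ(q0, b) = (qA, b, L) → [qA]□babbabaa

The machine reaches the accept state qA and halts.

Final tape (ignoring leading/trailing blanks): babbabaa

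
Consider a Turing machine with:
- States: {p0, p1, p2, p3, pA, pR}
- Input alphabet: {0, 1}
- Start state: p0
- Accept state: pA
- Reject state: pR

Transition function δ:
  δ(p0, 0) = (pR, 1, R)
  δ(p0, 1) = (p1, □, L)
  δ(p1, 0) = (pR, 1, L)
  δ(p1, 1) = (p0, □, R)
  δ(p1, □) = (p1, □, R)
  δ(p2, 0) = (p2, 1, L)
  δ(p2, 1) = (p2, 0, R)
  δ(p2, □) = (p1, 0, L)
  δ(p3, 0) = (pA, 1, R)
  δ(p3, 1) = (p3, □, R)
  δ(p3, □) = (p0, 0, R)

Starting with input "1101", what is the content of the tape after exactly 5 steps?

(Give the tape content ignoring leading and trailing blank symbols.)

Execution trace:
Initial: [p0]1101
Step 1: δ(p0, 1) = (p1, □, L) → [p1]□□101
Step 2: δ(p1, □) = (p1, □, R) → □[p1]□101
Step 3: δ(p1, □) = (p1, □, R) → □□[p1]101
Step 4: δ(p1, 1) = (p0, □, R) → □□□[p0]01
Step 5: δ(p0, 0) = (pR, 1, R) → □□□1[pR]1

The machine reaches the reject state pR and halts.

After 5 steps, the tape (ignoring leading/trailing blanks) is: 11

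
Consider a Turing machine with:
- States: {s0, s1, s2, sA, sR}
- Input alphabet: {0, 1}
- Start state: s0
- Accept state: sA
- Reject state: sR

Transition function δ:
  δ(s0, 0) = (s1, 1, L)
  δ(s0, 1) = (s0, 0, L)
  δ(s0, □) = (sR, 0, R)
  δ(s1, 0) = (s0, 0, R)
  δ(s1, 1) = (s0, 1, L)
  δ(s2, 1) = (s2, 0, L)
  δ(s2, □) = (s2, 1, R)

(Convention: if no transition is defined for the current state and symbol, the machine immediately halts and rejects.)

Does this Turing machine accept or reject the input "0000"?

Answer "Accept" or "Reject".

Execution trace:
Initial: [s0]0000
Step 1: δ(s0, 0) = (s1, 1, L) → [s1]□1000

No transition is defined for δ(s1, □). By convention the machine halts and rejects.

Answer: Reject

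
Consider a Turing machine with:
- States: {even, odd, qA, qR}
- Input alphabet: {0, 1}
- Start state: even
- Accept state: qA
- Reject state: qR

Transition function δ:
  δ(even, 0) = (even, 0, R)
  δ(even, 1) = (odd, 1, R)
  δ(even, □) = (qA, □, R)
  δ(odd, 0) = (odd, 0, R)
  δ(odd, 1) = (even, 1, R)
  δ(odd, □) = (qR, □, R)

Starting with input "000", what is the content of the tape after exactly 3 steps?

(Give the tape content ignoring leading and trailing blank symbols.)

Execution trace:
Initial: [even]000
Step 1: δ(even, 0) = (even, 0, R) → 0[even]00
Step 2: δ(even, 0) = (even, 0, R) → 00[even]0
Step 3: δ(even, 0) = (even, 0, R) → 000[even]□

After 3 steps, the tape (ignoring leading/trailing blanks) is: 000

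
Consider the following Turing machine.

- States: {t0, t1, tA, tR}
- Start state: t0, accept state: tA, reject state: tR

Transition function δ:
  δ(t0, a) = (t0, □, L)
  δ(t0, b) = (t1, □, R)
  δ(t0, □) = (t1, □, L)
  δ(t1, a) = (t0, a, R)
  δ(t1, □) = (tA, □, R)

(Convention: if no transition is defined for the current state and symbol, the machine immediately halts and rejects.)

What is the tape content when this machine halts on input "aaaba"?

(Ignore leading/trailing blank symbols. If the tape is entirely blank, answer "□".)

Execution trace:
Initial: [t0]aaaba
Step 1: δ(t0, a) = (t0, □, L) → [t0]□□aaba
Step 2: δ(t0, □) = (t1, □, L) → [t1]□□□aaba
Step 3: δ(t1, □) = (tA, □, R) → □[tA]□□aaba

The machine reaches the accept state tA and halts.

Final tape (ignoring leading/trailing blanks): aaba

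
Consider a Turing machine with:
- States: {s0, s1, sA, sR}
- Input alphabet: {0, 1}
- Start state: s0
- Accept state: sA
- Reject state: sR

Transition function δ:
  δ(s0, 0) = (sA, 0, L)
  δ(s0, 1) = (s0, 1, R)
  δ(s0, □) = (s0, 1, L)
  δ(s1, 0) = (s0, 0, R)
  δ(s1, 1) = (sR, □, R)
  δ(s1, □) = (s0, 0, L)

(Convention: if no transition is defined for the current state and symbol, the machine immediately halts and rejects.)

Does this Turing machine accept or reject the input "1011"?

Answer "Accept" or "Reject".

Execution trace:
Initial: [s0]1011
Step 1: δ(s0, 1) = (s0, 1, R) → 1[s0]011
Step 2: δ(s0, 0) = (sA, 0, L) → [sA]1011

The machine reaches the accept state sA and halts.

Answer: Accept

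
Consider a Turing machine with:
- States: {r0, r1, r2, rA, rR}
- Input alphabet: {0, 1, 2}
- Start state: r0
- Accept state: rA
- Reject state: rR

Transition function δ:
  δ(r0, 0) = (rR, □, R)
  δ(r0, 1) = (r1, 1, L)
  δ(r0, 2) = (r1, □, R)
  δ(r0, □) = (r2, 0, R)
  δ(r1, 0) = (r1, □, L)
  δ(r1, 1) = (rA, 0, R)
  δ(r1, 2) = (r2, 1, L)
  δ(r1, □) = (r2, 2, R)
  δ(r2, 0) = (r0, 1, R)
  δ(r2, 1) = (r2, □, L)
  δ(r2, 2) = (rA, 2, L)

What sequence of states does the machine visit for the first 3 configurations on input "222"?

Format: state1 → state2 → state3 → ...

Execution trace:
Initial: [r0]222
Step 1: δ(r0, 2) = (r1, □, R) → □[r1]22
Step 2: δ(r1, 2) = (r2, 1, L) → [r2]□12

No transition is defined for δ(r2, □). By convention the machine halts and rejects.

State sequence: r0 → r1 → r2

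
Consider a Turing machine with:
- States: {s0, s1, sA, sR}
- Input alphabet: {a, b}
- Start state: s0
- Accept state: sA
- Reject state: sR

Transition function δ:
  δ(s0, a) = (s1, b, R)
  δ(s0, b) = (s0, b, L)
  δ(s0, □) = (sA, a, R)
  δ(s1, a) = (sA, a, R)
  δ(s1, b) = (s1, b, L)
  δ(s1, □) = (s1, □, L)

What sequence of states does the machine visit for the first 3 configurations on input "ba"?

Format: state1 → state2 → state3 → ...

Execution trace:
Initial: [s0]ba
Step 1: δ(s0, b) = (s0, b, L) → [s0]□ba
Step 2: δ(s0, □) = (sA, a, R) → a[sA]ba

The machine reaches the accept state sA and halts.

State sequence: s0 → s0 → sA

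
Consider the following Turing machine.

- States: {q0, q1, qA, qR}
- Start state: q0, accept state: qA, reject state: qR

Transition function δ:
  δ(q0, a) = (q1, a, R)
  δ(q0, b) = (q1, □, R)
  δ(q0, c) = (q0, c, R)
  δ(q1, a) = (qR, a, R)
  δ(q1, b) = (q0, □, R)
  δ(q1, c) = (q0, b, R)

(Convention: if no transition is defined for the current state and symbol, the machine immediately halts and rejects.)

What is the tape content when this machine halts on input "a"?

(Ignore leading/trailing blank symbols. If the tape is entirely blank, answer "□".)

Execution trace:
Initial: [q0]a
Step 1: δ(q0, a) = (q1, a, R) → a[q1]□

No transition is defined for δ(q1, □). By convention the machine halts and rejects.

Final tape (ignoring leading/trailing blanks): a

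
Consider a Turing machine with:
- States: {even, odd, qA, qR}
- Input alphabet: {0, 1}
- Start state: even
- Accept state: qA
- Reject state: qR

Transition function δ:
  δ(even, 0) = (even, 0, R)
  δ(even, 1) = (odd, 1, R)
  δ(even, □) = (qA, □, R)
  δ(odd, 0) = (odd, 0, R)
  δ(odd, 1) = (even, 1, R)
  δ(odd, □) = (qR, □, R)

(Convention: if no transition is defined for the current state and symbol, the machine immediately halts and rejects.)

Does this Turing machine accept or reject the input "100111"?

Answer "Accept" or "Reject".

Execution trace:
Initial: [even]100111
Step 1: δ(even, 1) = (odd, 1, R) → 1[odd]00111
Step 2: δ(odd, 0) = (odd, 0, R) → 10[odd]0111
Step 3: δ(odd, 0) = (odd, 0, R) → 100[odd]111
Step 4: δ(odd, 1) = (even, 1, R) → 1001[even]11
Step 5: δ(even, 1) = (odd, 1, R) → 10011[odd]1
Step 6: δ(odd, 1) = (even, 1, R) → 100111[even]□
Step 7: δ(even, □) = (qA, □, R) → 100111□[qA]□

The machine reaches the accept state qA and halts.

Answer: Accept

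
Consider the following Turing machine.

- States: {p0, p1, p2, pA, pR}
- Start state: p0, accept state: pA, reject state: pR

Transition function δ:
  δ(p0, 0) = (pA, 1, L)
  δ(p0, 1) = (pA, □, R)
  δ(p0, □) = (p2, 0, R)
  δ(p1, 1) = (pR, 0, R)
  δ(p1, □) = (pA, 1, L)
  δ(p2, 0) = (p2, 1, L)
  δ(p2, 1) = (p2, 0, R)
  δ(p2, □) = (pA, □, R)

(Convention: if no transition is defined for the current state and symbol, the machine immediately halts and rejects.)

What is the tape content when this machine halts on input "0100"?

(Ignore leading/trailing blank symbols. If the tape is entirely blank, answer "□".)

Execution trace:
Initial: [p0]0100
Step 1: δ(p0, 0) = (pA, 1, L) → [pA]□1100

The machine reaches the accept state pA and halts.

Final tape (ignoring leading/trailing blanks): 1100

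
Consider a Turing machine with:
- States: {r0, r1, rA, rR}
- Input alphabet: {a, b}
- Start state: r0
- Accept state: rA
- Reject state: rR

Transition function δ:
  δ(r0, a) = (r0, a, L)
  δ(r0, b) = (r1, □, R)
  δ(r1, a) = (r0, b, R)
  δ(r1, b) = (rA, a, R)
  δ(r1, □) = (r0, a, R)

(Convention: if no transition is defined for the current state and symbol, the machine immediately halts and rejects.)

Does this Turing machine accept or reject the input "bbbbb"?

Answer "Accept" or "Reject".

Execution trace:
Initial: [r0]bbbbb
Step 1: δ(r0, b) = (r1, □, R) → □[r1]bbbb
Step 2: δ(r1, b) = (rA, a, R) → □a[rA]bbb

The machine reaches the accept state rA and halts.

Answer: Accept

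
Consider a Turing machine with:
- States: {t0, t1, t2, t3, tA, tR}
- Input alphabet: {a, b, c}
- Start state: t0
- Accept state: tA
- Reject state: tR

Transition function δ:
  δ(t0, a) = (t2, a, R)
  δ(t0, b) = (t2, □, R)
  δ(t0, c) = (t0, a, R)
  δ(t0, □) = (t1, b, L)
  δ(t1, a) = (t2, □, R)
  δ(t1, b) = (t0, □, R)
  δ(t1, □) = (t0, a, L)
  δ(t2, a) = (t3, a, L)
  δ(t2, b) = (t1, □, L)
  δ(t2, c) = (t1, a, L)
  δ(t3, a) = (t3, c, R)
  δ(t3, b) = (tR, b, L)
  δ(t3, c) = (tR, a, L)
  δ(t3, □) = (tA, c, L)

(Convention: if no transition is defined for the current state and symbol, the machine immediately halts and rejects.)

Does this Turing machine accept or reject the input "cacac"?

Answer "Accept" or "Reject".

Execution trace:
Initial: [t0]cacac
Step 1: δ(t0, c) = (t0, a, R) → a[t0]acac
Step 2: δ(t0, a) = (t2, a, R) → aa[t2]cac
Step 3: δ(t2, c) = (t1, a, L) → a[t1]aaac
Step 4: δ(t1, a) = (t2, □, R) → a□[t2]aac
Step 5: δ(t2, a) = (t3, a, L) → a[t3]□aac
Step 6: δ(t3, □) = (tA, c, L) → [tA]acaac

The machine reaches the accept state tA and halts.

Answer: Accept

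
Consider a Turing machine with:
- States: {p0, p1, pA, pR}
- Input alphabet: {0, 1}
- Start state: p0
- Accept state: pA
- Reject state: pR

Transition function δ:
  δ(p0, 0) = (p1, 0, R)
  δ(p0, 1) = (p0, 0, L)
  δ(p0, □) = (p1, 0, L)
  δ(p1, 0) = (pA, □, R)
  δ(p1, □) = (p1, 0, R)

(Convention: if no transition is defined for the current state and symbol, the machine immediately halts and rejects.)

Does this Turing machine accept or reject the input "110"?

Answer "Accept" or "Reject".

Execution trace:
Initial: [p0]110
Step 1: δ(p0, 1) = (p0, 0, L) → [p0]□010
Step 2: δ(p0, □) = (p1, 0, L) → [p1]□0010
Step 3: δ(p1, □) = (p1, 0, R) → 0[p1]0010
Step 4: δ(p1, 0) = (pA, □, R) → 0□[pA]010

The machine reaches the accept state pA and halts.

Answer: Accept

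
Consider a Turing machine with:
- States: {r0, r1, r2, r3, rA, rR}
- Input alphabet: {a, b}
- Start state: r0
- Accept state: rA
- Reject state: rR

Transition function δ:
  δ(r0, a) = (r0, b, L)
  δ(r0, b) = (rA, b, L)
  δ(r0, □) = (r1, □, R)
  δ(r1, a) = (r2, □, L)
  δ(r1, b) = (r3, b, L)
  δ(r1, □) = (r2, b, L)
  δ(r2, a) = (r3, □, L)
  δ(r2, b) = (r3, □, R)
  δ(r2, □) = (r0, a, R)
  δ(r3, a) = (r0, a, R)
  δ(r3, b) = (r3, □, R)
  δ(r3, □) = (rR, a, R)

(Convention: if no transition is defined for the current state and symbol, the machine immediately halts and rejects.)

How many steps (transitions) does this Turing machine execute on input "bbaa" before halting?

Execution trace:
Initial: [r0]bbaa
Step 1: δ(r0, b) = (rA, b, L) → [rA]□bbaa

The machine reaches the accept state rA and halts.

The machine executed 1 step before halting.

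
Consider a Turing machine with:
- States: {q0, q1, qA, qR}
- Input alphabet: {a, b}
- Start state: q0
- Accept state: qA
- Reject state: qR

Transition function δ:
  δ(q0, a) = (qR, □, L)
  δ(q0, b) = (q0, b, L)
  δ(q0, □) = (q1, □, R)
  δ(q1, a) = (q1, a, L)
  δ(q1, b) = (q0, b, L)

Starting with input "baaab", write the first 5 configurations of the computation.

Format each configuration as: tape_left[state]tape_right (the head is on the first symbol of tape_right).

Transitions applied:
Step 1: δ(q0, b) = (q0, b, L)
Step 2: δ(q0, □) = (q1, □, R)
Step 3: δ(q1, b) = (q0, b, L)
Step 4: δ(q0, □) = (q1, □, R)

The first 5 configurations are:
[q0]baaab ⊢ [q0]□baaab ⊢ □[q1]baaab ⊢ [q0]□baaab ⊢ □[q1]baaab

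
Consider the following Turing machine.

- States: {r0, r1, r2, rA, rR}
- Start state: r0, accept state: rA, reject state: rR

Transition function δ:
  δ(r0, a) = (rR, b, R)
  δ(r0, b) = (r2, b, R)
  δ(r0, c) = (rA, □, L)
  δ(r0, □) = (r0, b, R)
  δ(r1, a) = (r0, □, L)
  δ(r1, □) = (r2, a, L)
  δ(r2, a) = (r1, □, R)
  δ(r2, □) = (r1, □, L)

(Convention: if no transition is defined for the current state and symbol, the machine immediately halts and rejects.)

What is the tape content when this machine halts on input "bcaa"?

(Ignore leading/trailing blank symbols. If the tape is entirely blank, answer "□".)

Execution trace:
Initial: [r0]bcaa
Step 1: δ(r0, b) = (r2, b, R) → b[r2]caa

No transition is defined for δ(r2, c). By convention the machine halts and rejects.

Final tape (ignoring leading/trailing blanks): bcaa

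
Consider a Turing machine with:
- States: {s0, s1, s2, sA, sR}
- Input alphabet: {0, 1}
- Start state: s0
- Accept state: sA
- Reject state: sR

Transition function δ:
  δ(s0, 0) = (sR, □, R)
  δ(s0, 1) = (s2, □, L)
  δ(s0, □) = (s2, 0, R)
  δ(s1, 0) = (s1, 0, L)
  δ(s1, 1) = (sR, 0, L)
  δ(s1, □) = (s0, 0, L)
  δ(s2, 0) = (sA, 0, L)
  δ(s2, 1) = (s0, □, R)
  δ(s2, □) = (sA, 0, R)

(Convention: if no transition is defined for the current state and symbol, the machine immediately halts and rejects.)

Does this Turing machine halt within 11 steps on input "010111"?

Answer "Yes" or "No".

Execution trace:
Initial: [s0]010111
Step 1: δ(s0, 0) = (sR, □, R) → □[sR]10111

The machine reaches the reject state sR and halts.
The machine halted after 1 step (within the 11-step bound).

Answer: Yes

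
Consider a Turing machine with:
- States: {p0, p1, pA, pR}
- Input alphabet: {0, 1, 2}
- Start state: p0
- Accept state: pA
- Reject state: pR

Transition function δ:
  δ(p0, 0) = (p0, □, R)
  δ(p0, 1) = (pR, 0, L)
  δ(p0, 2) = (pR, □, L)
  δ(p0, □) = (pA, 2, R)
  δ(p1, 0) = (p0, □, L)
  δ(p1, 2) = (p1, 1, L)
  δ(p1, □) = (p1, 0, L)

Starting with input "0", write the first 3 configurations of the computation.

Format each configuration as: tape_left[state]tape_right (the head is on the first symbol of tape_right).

Transitions applied:
Step 1: δ(p0, 0) = (p0, □, R)
Step 2: δ(p0, □) = (pA, 2, R)

The first 3 configurations are:
[p0]0 ⊢ □[p0]□ ⊢ □2[pA]□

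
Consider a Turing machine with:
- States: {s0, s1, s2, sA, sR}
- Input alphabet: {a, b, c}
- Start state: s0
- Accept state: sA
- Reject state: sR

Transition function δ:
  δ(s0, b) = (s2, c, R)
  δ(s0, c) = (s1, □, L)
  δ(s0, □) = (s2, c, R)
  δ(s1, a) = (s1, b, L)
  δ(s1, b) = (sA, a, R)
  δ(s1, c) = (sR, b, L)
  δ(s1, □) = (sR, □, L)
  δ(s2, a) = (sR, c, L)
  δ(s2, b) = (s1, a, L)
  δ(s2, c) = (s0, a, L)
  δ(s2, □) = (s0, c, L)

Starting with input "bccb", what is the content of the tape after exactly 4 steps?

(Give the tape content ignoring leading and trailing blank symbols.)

Execution trace:
Initial: [s0]bccb
Step 1: δ(s0, b) = (s2, c, R) → c[s2]ccb
Step 2: δ(s2, c) = (s0, a, L) → [s0]cacb
Step 3: δ(s0, c) = (s1, □, L) → [s1]□□acb
Step 4: δ(s1, □) = (sR, □, L) → [sR]□□□acb

The machine reaches the reject state sR and halts.

After 4 steps, the tape (ignoring leading/trailing blanks) is: acb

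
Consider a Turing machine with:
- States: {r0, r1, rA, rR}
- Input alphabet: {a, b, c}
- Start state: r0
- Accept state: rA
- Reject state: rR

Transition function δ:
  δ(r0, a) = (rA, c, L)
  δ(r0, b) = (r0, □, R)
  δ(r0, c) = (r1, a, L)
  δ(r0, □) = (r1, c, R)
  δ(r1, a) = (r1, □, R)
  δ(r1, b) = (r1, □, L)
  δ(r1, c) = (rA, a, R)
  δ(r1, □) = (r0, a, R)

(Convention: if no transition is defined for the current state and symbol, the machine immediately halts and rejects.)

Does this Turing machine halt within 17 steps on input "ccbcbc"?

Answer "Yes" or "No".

Execution trace:
Initial: [r0]ccbcbc
Step 1: δ(r0, c) = (r1, a, L) → [r1]□acbcbc
Step 2: δ(r1, □) = (r0, a, R) → a[r0]acbcbc
Step 3: δ(r0, a) = (rA, c, L) → [rA]accbcbc

The machine reaches the accept state rA and halts.
The machine halted after 3 steps (within the 17-step bound).

Answer: Yes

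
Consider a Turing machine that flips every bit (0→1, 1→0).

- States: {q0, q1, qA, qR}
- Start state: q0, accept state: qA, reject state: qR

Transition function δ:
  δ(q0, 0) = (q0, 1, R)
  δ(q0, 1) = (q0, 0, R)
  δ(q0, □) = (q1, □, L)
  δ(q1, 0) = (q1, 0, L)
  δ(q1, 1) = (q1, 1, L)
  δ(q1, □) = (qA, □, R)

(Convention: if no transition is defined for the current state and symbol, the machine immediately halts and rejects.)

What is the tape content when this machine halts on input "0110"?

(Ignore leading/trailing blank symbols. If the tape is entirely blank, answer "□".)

Execution trace:
Initial: [q0]0110
Step 1: δ(q0, 0) = (q0, 1, R) → 1[q0]110
Step 2: δ(q0, 1) = (q0, 0, R) → 10[q0]10
Step 3: δ(q0, 1) = (q0, 0, R) → 100[q0]0
Step 4: δ(q0, 0) = (q0, 1, R) → 1001[q0]□
Step 5: δ(q0, □) = (q1, □, L) → 100[q1]1□
Step 6: δ(q1, 1) = (q1, 1, L) → 10[q1]01□
Step 7: δ(q1, 0) = (q1, 0, L) → 1[q1]001□
Step 8: δ(q1, 0) = (q1, 0, L) → [q1]1001□
Step 9: δ(q1, 1) = (q1, 1, L) → [q1]□1001□
Step 10: δ(q1, □) = (qA, □, R) → □[qA]1001□

The machine reaches the accept state qA and halts.

Final tape (ignoring leading/trailing blanks): 1001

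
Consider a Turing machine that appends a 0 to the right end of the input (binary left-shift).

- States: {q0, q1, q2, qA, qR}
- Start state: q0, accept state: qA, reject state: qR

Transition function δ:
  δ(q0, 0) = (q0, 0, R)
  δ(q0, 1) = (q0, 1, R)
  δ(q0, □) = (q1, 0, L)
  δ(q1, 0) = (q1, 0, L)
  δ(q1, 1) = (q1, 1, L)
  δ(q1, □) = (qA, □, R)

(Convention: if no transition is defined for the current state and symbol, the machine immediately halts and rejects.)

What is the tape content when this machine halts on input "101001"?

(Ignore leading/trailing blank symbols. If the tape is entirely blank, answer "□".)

Execution trace:
Initial: [q0]101001
Step 1: δ(q0, 1) = (q0, 1, R) → 1[q0]01001
Step 2: δ(q0, 0) = (q0, 0, R) → 10[q0]1001
Step 3: δ(q0, 1) = (q0, 1, R) → 101[q0]001
Step 4: δ(q0, 0) = (q0, 0, R) → 1010[q0]01
Step 5: δ(q0, 0) = (q0, 0, R) → 10100[q0]1
Step 6: δ(q0, 1) = (q0, 1, R) → 101001[q0]□
Step 7: δ(q0, □) = (q1, 0, L) → 10100[q1]10
Step 8: δ(q1, 1) = (q1, 1, L) → 1010[q1]010
Step 9: δ(q1, 0) = (q1, 0, L) → 101[q1]0010
Step 10: δ(q1, 0) = (q1, 0, L) → 10[q1]10010
Step 11: δ(q1, 1) = (q1, 1, L) → 1[q1]010010
Step 12: δ(q1, 0) = (q1, 0, L) → [q1]1010010
Step 13: δ(q1, 1) = (q1, 1, L) → [q1]□1010010
Step 14: δ(q1, □) = (qA, □, R) → □[qA]1010010

The machine reaches the accept state qA and halts.

Final tape (ignoring leading/trailing blanks): 1010010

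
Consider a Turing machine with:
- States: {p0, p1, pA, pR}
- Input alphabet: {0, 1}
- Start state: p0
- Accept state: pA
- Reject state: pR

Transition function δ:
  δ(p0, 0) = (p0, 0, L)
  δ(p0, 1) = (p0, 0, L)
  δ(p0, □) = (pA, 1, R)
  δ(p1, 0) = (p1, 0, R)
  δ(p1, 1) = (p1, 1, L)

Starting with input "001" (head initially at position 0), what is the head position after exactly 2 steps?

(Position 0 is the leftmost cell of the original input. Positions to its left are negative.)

Execution trace (head position shown):
Step 0: [p0]001  (head at position 0)
Step 1: move left → [p0]□001  (head at position -1)
Step 2: move right → 1[pA]001  (head at position 0)

After 2 steps, the head is at position 0.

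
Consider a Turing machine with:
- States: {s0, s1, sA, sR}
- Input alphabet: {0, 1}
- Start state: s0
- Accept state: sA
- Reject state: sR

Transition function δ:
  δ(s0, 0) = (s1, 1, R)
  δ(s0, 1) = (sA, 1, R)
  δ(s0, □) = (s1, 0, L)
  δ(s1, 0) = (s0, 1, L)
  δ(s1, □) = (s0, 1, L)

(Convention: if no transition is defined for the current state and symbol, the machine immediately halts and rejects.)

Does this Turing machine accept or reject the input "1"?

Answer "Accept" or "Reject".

Execution trace:
Initial: [s0]1
Step 1: δ(s0, 1) = (sA, 1, R) → 1[sA]□

The machine reaches the accept state sA and halts.

Answer: Accept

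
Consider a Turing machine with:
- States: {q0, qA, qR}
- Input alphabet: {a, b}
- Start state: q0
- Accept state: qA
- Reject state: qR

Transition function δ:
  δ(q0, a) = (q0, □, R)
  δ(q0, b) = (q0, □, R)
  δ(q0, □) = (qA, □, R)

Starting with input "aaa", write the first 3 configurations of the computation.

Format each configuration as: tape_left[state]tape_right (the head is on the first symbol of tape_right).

Transitions applied:
Step 1: δ(q0, a) = (q0, □, R)
Step 2: δ(q0, a) = (q0, □, R)

The first 3 configurations are:
[q0]aaa ⊢ □[q0]aa ⊢ □□[q0]a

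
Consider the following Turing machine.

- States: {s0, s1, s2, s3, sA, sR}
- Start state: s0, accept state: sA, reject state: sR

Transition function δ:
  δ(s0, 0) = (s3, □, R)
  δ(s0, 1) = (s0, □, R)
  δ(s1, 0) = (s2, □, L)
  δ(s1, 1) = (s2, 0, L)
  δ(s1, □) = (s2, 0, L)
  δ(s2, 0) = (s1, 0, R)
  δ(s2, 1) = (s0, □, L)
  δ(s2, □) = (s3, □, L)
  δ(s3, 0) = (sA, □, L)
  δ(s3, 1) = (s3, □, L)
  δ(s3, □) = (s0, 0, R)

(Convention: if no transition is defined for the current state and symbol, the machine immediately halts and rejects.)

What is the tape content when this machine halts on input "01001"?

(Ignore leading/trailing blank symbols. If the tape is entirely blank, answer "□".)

Execution trace:
Initial: [s0]01001
Step 1: δ(s0, 0) = (s3, □, R) → □[s3]1001
Step 2: δ(s3, 1) = (s3, □, L) → [s3]□□001
Step 3: δ(s3, □) = (s0, 0, R) → 0[s0]□001

No transition is defined for δ(s0, □). By convention the machine halts and rejects.

Final tape (ignoring leading/trailing blanks): 0□001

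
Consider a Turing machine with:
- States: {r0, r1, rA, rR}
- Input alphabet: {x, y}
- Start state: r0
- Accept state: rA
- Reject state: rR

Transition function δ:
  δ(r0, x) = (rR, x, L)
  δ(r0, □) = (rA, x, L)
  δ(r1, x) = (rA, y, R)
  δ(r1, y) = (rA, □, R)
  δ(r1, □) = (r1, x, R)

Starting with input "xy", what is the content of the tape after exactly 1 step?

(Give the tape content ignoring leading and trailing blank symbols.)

Execution trace:
Initial: [r0]xy
Step 1: δ(r0, x) = (rR, x, L) → [rR]□xy

The machine reaches the reject state rR and halts.

After 1 step, the tape (ignoring leading/trailing blanks) is: xy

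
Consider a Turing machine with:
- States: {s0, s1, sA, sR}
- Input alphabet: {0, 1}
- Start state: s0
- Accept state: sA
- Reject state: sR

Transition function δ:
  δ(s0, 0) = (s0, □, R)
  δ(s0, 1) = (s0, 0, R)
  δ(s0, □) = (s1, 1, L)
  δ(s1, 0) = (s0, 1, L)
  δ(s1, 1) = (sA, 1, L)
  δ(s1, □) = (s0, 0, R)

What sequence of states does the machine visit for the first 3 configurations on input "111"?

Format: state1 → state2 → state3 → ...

Execution trace:
Initial: [s0]111
Step 1: δ(s0, 1) = (s0, 0, R) → 0[s0]11
Step 2: δ(s0, 1) = (s0, 0, R) → 00[s0]1

State sequence: s0 → s0 → s0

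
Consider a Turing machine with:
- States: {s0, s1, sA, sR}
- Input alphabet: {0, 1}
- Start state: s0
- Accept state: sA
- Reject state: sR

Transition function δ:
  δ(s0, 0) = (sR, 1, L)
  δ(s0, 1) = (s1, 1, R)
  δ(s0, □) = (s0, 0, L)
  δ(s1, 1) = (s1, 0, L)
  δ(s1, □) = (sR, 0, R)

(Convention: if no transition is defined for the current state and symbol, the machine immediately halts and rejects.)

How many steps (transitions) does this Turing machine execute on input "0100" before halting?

Execution trace:
Initial: [s0]0100
Step 1: δ(s0, 0) = (sR, 1, L) → [sR]□1100

The machine reaches the reject state sR and halts.

The machine executed 1 step before halting.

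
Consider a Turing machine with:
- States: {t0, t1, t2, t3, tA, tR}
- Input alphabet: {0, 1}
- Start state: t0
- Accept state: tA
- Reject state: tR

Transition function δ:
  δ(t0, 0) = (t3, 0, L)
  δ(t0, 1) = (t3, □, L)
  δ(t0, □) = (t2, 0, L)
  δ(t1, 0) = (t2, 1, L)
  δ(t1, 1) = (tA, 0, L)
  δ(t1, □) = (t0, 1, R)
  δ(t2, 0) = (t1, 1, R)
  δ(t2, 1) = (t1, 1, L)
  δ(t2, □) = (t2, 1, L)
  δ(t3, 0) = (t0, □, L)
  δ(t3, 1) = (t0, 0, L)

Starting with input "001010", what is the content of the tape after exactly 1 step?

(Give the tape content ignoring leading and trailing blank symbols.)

Execution trace:
Initial: [t0]001010
Step 1: δ(t0, 0) = (t3, 0, L) → [t3]□001010

No transition is defined for δ(t3, □). By convention the machine halts and rejects.

After 1 step, the tape (ignoring leading/trailing blanks) is: 001010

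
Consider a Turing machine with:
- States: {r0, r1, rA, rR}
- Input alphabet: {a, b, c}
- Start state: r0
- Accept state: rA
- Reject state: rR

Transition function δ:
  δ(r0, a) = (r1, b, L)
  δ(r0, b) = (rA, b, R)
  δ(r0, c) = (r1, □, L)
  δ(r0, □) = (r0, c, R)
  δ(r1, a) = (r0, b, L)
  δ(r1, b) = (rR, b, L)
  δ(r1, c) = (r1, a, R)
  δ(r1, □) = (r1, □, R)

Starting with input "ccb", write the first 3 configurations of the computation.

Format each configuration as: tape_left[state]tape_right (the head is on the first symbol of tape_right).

Transitions applied:
Step 1: δ(r0, c) = (r1, □, L)
Step 2: δ(r1, □) = (r1, □, R)

The first 3 configurations are:
[r0]ccb ⊢ [r1]□□cb ⊢ □[r1]□cb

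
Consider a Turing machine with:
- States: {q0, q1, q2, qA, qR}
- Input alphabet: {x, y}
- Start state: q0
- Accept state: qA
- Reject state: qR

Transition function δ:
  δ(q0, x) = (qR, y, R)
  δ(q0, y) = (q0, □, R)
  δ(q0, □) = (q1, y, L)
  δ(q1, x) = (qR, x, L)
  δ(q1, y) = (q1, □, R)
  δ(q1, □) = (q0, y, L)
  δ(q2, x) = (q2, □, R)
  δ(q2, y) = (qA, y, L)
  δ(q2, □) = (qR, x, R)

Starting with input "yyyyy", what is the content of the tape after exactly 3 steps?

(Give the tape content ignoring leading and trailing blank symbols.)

Execution trace:
Initial: [q0]yyyyy
Step 1: δ(q0, y) = (q0, □, R) → □[q0]yyyy
Step 2: δ(q0, y) = (q0, □, R) → □□[q0]yyy
Step 3: δ(q0, y) = (q0, □, R) → □□□[q0]yy

After 3 steps, the tape (ignoring leading/trailing blanks) is: yy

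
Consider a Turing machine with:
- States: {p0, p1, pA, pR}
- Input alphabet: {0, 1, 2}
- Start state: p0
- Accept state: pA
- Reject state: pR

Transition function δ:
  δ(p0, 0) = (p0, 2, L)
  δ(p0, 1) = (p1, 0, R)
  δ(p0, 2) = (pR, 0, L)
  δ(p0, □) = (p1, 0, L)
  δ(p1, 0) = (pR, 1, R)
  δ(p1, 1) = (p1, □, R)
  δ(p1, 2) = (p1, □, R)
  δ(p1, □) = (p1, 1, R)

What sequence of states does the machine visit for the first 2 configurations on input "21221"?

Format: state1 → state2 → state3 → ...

Execution trace:
Initial: [p0]21221
Step 1: δ(p0, 2) = (pR, 0, L) → [pR]□01221

The machine reaches the reject state pR and halts.

State sequence: p0 → pR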